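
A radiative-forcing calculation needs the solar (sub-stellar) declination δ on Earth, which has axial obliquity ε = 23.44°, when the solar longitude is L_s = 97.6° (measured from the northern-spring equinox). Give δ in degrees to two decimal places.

sin δ = sin ε · sin L_s = sin 23.44° × sin 97.6° = 0.394294.
δ = arcsin(0.394294) = +23.22°.

δ = +23.22°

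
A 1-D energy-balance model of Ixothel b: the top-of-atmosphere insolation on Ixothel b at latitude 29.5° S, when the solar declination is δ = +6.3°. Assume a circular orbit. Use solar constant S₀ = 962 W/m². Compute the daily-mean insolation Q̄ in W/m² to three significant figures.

Q̄ ≈ 239 W/m²

cos H₀ = −tan(-29.5°) tan(+6.300°) = 0.0625, H₀ = 1.5083 rad.
Bracket: H₀ sin φ sin δ + cos φ cos δ sin H₀ = 1.5083×-0.49242×0.10973 + 0.87036×0.99396×0.99805 = -0.081498 + 0.863416 = 0.781918.
Q̄ = (S₀/π) × [bracket] = (962/π) × 0.781918 = 239.4 W/m².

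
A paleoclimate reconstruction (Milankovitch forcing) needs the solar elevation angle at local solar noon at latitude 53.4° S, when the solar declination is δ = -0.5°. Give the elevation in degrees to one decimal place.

At local noon the hour angle is zero, so the zenith angle equals |φ − δ| = |-53.4° − (-0.500°)| = 52.900°.
Elevation = 90° − 52.900° = 37.1°.

37.1°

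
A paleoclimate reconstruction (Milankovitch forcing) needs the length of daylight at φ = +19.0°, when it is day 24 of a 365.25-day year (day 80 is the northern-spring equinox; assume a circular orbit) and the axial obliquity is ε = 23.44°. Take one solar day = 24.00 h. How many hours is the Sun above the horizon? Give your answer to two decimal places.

11.09 h

Solar longitude: λ_s = 360° × (24 − 80)/365.25 = -55.195°, i.e. -55.195° + 360° = 304.805°.
sin δ = sin 23.44° × sin 304.805° = -0.32662, so δ = -19.064°.
cos H₀ = −tan φ · tan δ = −tan(+19.0°) × tan(-19.064°) = 0.1190, so H₀ = 1.4515 rad = 83.17°.
Daylight = 2H₀/(2π) × 24.00 h = (1.4515/π) × 24.00 = 11.09 h.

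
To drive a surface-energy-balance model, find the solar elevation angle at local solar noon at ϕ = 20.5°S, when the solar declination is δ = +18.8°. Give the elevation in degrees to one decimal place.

50.7°

At local noon the hour angle is zero, so the zenith angle equals |ϕ − δ| = |-20.5° − (+18.800°)| = 39.300°.
Elevation = 90° − 39.300° = 50.7°.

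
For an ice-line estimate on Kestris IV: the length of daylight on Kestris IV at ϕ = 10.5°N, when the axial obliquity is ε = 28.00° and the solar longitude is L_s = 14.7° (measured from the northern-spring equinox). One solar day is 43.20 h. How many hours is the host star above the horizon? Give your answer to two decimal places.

21.91 h

Solar declination: sin δ = sin ε · sin L_s = sin 28.00° × sin 14.7° = 0.11913, so δ = +6.842°.
cos h₀ = −tan ϕ · tan δ = −tan(+10.5°) × tan(+6.842°) = -0.0222, so h₀ = 1.5930 rad = 91.27°.
Daylight = 2h₀/(2π) × 43.20 h = (1.5930/π) × 43.20 = 21.91 h.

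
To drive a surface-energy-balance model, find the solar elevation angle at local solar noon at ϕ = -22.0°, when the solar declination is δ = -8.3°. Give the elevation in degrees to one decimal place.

At local noon the hour angle is zero, so the zenith angle equals |ϕ − δ| = |-22.0° − (-8.300°)| = 13.700°.
Elevation = 90° − 13.700° = 76.3°.

76.3°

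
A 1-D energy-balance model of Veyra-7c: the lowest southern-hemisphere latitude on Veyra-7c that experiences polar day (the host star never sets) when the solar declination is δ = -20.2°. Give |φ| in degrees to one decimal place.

|φ| = 69.8°

Polar day requires cos H₀ = −tan φ tan δ ≤ −1, i.e. tan φ tan δ ≥ 1.
The boundary is |tan φ| · |tan δ| = 1, so |φ| = 90° − |δ| = 90° − 20.2° = 69.8° in the southern hemisphere.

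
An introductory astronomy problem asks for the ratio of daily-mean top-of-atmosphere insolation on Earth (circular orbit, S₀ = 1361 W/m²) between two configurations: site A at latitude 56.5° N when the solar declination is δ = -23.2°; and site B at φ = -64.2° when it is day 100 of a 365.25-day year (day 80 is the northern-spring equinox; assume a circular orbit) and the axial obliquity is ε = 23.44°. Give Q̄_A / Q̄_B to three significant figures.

Q̄_A / Q̄_B ≈ 0.394

— Configuration A (φ=+56.5°):
cos H₀ = −tan(+56.5°) tan(-23.200°) = 0.6475, H₀ = 0.8664 rad.
Bracket: H₀ sin φ sin δ + cos φ cos δ sin H₀ = 0.8664×0.83389×-0.39394 + 0.55194×0.91914×0.76203 = -0.284615 + 0.386586 = 0.101971.
Q̄ = (S₀/π) × [bracket] = (1361/π) × 0.101971 = 44.176 W/m².
— Configuration B (φ=-64.2°):
Solar longitude: λ_s = 360° × (100 − 80)/365.25 = 19.713°.
sin δ = sin 23.44° × sin 19.713° = 0.13417, so δ = +7.711°.
cos H₀ = −tan(-64.2°) tan(+7.711°) = 0.2801, H₀ = 1.2869 rad.
Bracket: H₀ sin φ sin δ + cos φ cos δ sin H₀ = 1.2869×-0.90032×0.13417 + 0.43523×0.99096×0.95997 = -0.155452 + 0.414031 = 0.258579.
Q̄ = (S₀/π) × [bracket] = (1361/π) × 0.258579 = 112.02 W/m².
Ratio Q̄_A / Q̄_B = 44.176 / 112.02 = 0.3944.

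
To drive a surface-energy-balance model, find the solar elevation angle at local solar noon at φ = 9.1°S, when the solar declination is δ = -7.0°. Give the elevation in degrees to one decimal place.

At local noon the hour angle is zero, so the zenith angle equals |φ − δ| = |-9.1° − (-7.000°)| = 2.100°.
Elevation = 90° − 2.100° = 87.9°.

87.9°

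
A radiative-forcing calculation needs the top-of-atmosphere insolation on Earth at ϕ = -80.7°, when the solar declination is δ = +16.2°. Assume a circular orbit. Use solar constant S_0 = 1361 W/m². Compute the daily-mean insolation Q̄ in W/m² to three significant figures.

cos h₀ = −tan(-80.7°) tan(+16.200°) = 1.7741 ≥ 1 ⇒ polar night, h₀ = 0 and Q̄ = 0.

Q̄ ≈ 0.00 W/m²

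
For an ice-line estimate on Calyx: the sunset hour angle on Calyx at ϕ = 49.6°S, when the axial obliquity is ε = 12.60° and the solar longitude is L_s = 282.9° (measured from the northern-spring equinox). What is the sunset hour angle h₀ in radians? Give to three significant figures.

h₀ = 1.83 rad

Solar declination: sin δ = sin ε · sin L_s = sin 12.60° × sin 282.9° = -0.21264, so δ = -12.277°.
cos h₀ = −tan ϕ · tan δ = −tan(-49.6°) × tan(-12.277°) = -0.2557, so h₀ = 1.8294 rad = 104.81°.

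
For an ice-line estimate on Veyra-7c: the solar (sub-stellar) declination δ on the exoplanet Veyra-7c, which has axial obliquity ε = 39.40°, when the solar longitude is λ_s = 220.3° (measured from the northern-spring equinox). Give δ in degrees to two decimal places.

δ = -24.24°

sin δ = sin ε · sin λ_s = sin 39.40° × sin 220.3° = -0.410537.
δ = arcsin(-0.410537) = -24.24°.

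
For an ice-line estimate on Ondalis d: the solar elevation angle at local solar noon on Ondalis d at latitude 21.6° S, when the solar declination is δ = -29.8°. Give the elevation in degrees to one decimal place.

81.8°

At local noon the hour angle is zero, so the zenith angle equals |φ − δ| = |-21.6° − (-29.800°)| = 8.200°.
Elevation = 90° − 8.200° = 81.8°.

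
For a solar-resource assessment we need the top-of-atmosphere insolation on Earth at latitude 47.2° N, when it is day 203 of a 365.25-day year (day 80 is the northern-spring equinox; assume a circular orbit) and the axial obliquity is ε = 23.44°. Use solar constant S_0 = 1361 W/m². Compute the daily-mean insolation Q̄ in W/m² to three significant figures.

Solar longitude: L_s = 360° × (203 − 80)/365.25 = 121.232°.
sin δ = sin 23.44° × sin 121.232° = 0.34014, so δ = +19.885°.
cos h₀ = −tan(+47.2°) tan(+19.885°) = -0.3906, h₀ = 1.9721 rad.
Bracket: h₀ sin ϕ sin δ + cos ϕ cos δ sin h₀ = 1.9721×0.73373×0.34014 + 0.67944×0.94038×0.92056 = 0.492179 + 0.588175 = 1.080354.
Q̄ = (S_0/π) × [bracket] = (1361/π) × 1.080354 = 468.0 W/m².

Q̄ ≈ 468 W/m²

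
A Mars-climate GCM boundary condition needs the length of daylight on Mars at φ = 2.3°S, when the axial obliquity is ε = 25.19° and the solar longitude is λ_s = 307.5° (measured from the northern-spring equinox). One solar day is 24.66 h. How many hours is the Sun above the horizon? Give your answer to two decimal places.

12.44 h

Solar declination: sin δ = sin ε · sin λ_s = sin 25.19° × sin 307.5° = -0.33767, so δ = -19.735°.
cos H₀ = −tan φ · tan δ = −tan(-2.3°) × tan(-19.735°) = -0.0144, so H₀ = 1.5852 rad = 90.83°.
Daylight = 2H₀/(2π) × 24.66 h = (1.5852/π) × 24.66 = 12.44 h.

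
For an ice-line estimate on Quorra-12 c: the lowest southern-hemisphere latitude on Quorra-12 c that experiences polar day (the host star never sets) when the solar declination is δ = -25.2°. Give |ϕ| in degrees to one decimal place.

Polar day requires cos h₀ = −tan ϕ tan δ ≤ −1, i.e. tan ϕ tan δ ≥ 1.
The boundary is |tan ϕ| · |tan δ| = 1, so |ϕ| = 90° − |δ| = 90° − 25.2° = 64.8° in the southern hemisphere.

|ϕ| = 64.8°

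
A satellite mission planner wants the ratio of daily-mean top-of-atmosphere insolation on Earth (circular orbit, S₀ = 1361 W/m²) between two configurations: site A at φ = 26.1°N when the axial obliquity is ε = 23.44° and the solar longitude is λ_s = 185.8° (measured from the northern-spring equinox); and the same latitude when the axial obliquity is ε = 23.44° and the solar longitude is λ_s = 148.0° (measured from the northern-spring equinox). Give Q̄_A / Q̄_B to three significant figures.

Q̄_A / Q̄_B ≈ 0.846

— Configuration A (φ=+26.1°):
Solar declination: sin δ = sin ε · sin λ_s = sin 23.44° × sin 185.8° = -0.04020, so δ = -2.304°.
cos H₀ = −tan(+26.1°) tan(-2.304°) = 0.0197, H₀ = 1.5511 rad.
Bracket: H₀ sin φ sin δ + cos φ cos δ sin H₀ = 1.5511×0.43994×-0.04020 + 0.89803×0.99919×0.99981 = -0.027432 + 0.897132 = 0.869700.
Q̄ = (S₀/π) × [bracket] = (1361/π) × 0.869700 = 376.77 W/m².
— Configuration B (φ=+26.1°):
Solar declination: sin δ = sin ε · sin λ_s = sin 23.44° × sin 148.0° = 0.21080, so δ = +12.169°.
cos H₀ = −tan(+26.1°) tan(+12.169°) = -0.1056, H₀ = 1.6766 rad.
Bracket: H₀ sin φ sin δ + cos φ cos δ sin H₀ = 1.6766×0.43994×0.21080 + 0.89803×0.97753×0.99440 = 0.155487 + 0.872935 = 1.028422.
Q̄ = (S₀/π) × [bracket] = (1361/π) × 1.028422 = 445.53 W/m².
Ratio Q̄_A / Q̄_B = 376.77 / 445.53 = 0.8457.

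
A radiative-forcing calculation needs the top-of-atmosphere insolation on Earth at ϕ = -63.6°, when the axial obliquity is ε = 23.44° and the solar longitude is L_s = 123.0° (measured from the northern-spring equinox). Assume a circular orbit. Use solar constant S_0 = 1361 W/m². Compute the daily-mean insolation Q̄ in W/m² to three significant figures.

Q̄ ≈ 26.7 W/m²

Solar declination: sin δ = sin ε · sin L_s = sin 23.44° × sin 123.0° = 0.33361, so δ = +19.488°.
cos h₀ = −tan(-63.6°) tan(+19.488°) = 0.7129, h₀ = 0.7772 rad.
Bracket: h₀ sin ϕ sin δ + cos ϕ cos δ sin h₀ = 0.7772×-0.89571×0.33361 + 0.44464×0.94271×0.70126 = -0.232241 + 0.293945 = 0.061704.
Q̄ = (S_0/π) × [bracket] = (1361/π) × 0.061704 = 26.73 W/m².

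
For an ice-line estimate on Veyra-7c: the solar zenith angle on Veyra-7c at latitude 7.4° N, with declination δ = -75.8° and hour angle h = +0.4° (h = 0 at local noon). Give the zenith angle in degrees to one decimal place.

cos θ_z = sin φ sin δ + cos φ cos δ cos h = -0.124860 + 0.243258 = 0.118398.
θ_z = arccos(0.118398) = 83.2°.

θ_z = 83.2°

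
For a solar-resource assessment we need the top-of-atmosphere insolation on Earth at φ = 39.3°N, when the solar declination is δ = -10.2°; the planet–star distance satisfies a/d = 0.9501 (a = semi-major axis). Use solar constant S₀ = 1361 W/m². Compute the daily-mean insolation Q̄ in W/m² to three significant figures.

cos H₀ = −tan(+39.3°) tan(-10.200°) = 0.1473, H₀ = 1.4230 rad.
Bracket: H₀ sin φ sin δ + cos φ cos δ sin H₀ = 1.4230×0.63338×-0.17708 + 0.77384×0.98420×0.98910 = -0.159602 + 0.753312 = 0.593710.
Inverse-square distance factor (a/d)² = 0.9501² = 0.902690.
Q̄ = (S₀/π) × 0.902690 × [bracket] = (1361/π) × 0.902690 × 0.593710 = 232.2 W/m².

Q̄ ≈ 232 W/m²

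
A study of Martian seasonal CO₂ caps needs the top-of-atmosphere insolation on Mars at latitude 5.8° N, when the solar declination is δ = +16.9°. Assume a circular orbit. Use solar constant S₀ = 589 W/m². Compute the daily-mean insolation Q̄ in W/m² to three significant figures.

Q̄ ≈ 187 W/m²

cos H₀ = −tan(+5.8°) tan(+16.900°) = -0.0309, H₀ = 1.6017 rad.
Bracket: H₀ sin φ sin δ + cos φ cos δ sin H₀ = 1.6017×0.10106×0.29070 + 0.99488×0.95681×0.99952 = 0.047055 + 0.951454 = 0.998509.
Q̄ = (S₀/π) × [bracket] = (589/π) × 0.998509 = 187.2 W/m².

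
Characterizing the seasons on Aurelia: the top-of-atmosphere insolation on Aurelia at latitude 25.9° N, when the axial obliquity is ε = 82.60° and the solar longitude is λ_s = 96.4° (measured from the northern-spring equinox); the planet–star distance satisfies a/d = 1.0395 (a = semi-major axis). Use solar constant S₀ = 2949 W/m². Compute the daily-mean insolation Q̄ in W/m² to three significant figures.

Q̄ ≈ 1.37e+03 W/m²

Solar declination: sin δ = sin ε · sin λ_s = sin 82.60° × sin 96.4° = 0.98549, so δ = +80.228°.
cos H₀ = −tan(+25.9°) tan(+80.228°) = -2.8194 ≤ −1 ⇒ polar day, H₀ = π.
Bracket: H₀ sin φ sin δ + cos φ cos δ sin H₀ = 3.1416×0.43680×0.98549 + 0.89956×0.16973×0.00000 = 1.352340 + 0.000000 = 1.352340.
Inverse-square distance factor (a/d)² = 1.0395² = 1.080560.
Q̄ = (S₀/π) × 1.080560 × [bracket] = (2949/π) × 1.080560 × 1.352340 = 1372 W/m².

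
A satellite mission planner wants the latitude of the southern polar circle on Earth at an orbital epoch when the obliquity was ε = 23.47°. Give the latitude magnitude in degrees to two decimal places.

66.53°

The polar circle is the lowest latitude that experiences at least one full rotation of continuous darkness at the northern-summer solstice; it lies at |φ| = 90° − ε = 90° − 23.47° = 66.53°.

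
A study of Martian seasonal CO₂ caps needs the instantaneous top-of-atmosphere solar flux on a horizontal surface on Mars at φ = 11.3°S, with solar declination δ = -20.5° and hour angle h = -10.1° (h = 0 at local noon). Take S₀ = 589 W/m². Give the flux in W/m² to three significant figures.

cos θ_z = sin φ sin δ + cos φ cos δ cos h = 0.068622 + 0.904280 = 0.972902.
Flux = S₀ · cos θ_z = 589 × 0.972902 = 573.0 W/m².

573 W/m²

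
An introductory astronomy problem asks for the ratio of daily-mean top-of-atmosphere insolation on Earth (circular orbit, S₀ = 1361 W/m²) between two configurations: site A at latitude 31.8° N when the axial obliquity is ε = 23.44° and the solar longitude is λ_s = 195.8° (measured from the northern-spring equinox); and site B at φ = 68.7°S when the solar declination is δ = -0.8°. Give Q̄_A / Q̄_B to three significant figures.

— Configuration A (φ=+31.8°):
Solar declination: sin δ = sin ε · sin λ_s = sin 23.44° × sin 195.8° = -0.10831, so δ = -6.218°.
cos H₀ = −tan(+31.8°) tan(-6.218°) = 0.0676, H₀ = 1.5032 rad.
Bracket: H₀ sin φ sin δ + cos φ cos δ sin H₀ = 1.5032×0.52696×-0.10831 + 0.84989×0.99412×0.99772 = -0.085795 + 0.842966 = 0.757171.
Q̄ = (S₀/π) × [bracket] = (1361/π) × 0.757171 = 328.02 W/m².
— Configuration B (φ=-68.7°):
cos H₀ = −tan(-68.7°) tan(-0.800°) = -0.0358, H₀ = 1.6066 rad.
Bracket: H₀ sin φ sin δ + cos φ cos δ sin H₀ = 1.6066×-0.93169×-0.01396 + 0.36325×0.99990×0.99936 = 0.020896 + 0.362981 = 0.383877.
Q̄ = (S₀/π) × [bracket] = (1361/π) × 0.383877 = 166.30 W/m².
Ratio Q̄_A / Q̄_B = 328.02 / 166.30 = 1.972.

Q̄_A / Q̄_B ≈ 1.97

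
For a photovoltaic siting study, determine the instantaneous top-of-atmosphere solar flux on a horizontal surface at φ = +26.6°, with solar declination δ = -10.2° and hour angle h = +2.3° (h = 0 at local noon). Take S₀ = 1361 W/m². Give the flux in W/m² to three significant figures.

cos θ_z = sin φ sin δ + cos φ cos δ cos h = -0.079291 + 0.879314 = 0.800023.
Flux = S₀ · cos θ_z = 1361 × 0.800023 = 1089 W/m².

1.09e+03 W/m²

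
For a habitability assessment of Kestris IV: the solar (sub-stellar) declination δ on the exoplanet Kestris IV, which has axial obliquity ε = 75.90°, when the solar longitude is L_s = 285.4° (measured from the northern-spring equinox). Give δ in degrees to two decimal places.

sin δ = sin ε · sin L_s = sin 75.90° × sin 285.4° = -0.935049.
δ = arcsin(-0.935049) = -69.24°.

δ = -69.24°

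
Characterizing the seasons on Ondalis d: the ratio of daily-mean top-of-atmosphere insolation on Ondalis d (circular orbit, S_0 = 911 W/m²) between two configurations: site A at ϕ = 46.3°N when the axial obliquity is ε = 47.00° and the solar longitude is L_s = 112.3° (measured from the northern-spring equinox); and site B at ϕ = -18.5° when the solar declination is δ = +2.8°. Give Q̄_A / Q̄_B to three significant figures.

Q̄_A / Q̄_B ≈ 1.67

— Configuration A (ϕ=+46.3°):
Solar declination: sin δ = sin ε · sin L_s = sin 47.00° × sin 112.3° = 0.67666, so δ = +42.583°.
cos h₀ = −tan(+46.3°) tan(+42.583°) = -0.9617, h₀ = 2.8638 rad.
Bracket: h₀ sin ϕ sin δ + cos ϕ cos δ sin h₀ = 2.8638×0.72297×0.67666 + 0.69088×0.73630×0.27420 = 1.400985 + 0.139484 = 1.540469.
Q̄ = (S_0/π) × [bracket] = (911/π) × 1.540469 = 446.71 W/m².
— Configuration B (ϕ=-18.5°):
cos h₀ = −tan(-18.5°) tan(+2.800°) = 0.0164, h₀ = 1.5544 rad.
Bracket: h₀ sin ϕ sin δ + cos ϕ cos δ sin h₀ = 1.5544×-0.31730×0.04885 + 0.94832×0.99881×0.99987 = -0.024093 + 0.947068 = 0.922975.
Q̄ = (S_0/π) × [bracket] = (911/π) × 0.922975 = 267.64 W/m².
Ratio Q̄_A / Q̄_B = 446.71 / 267.64 = 1.669.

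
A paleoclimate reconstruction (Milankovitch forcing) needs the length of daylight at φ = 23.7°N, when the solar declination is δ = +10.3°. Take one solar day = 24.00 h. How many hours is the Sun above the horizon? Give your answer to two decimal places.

cos H₀ = −tan φ · tan δ = −tan(+23.7°) × tan(+10.300°) = -0.0798, so H₀ = 1.6507 rad = 94.58°.
Daylight = 2H₀/(2π) × 24.00 h = (1.6507/π) × 24.00 = 12.61 h.

12.61 h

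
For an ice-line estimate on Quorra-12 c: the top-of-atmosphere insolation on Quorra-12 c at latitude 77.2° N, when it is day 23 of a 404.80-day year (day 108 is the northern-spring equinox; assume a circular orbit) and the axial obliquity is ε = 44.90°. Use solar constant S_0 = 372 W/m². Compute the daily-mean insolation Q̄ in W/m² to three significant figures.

Solar longitude: L_s = 360° × (23 − 108)/404.80 = -75.593°, i.e. -75.593° + 360° = 284.407°.
sin δ = sin 44.90° × sin 284.407° = -0.68367, so δ = -43.131°.
cos h₀ = −tan(+77.2°) tan(-43.131°) = 4.1234 ≥ 1 ⇒ polar night, h₀ = 0 and Q̄ = 0.

Q̄ ≈ 0.00 W/m²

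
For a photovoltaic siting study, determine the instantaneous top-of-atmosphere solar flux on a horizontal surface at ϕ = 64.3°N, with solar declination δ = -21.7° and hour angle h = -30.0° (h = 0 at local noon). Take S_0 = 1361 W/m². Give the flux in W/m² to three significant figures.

cos θ_z = sin ϕ sin δ + cos ϕ cos δ cos h = -0.333170 + 0.348945 = 0.015775.
Flux = S_0 · cos θ_z = 1361 × 0.015775 = 21.47 W/m².

21.5 W/m²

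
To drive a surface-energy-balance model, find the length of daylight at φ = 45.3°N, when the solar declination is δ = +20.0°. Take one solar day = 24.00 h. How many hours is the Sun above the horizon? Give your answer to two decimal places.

cos H₀ = −tan φ · tan δ = −tan(+45.3°) × tan(+20.000°) = -0.3678, so H₀ = 1.9474 rad = 111.58°.
Daylight = 2H₀/(2π) × 24.00 h = (1.9474/π) × 24.00 = 14.88 h.

14.88 h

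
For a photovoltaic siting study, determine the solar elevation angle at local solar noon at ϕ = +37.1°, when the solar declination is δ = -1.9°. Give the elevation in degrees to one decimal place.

51.0°

At local noon the hour angle is zero, so the zenith angle equals |ϕ − δ| = |+37.1° − (-1.900°)| = 39.000°.
Elevation = 90° − 39.000° = 51.0°.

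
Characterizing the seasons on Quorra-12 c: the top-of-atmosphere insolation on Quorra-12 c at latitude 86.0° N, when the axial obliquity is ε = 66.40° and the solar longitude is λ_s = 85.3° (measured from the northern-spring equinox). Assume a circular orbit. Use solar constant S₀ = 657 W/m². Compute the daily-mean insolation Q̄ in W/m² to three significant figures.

Q̄ ≈ 599 W/m²

Solar declination: sin δ = sin ε · sin λ_s = sin 66.40° × sin 85.3° = 0.91328, so δ = +65.963°.
cos H₀ = −tan(+86.0°) tan(+65.963°) = -32.0638 ≤ −1 ⇒ polar day, H₀ = π.
Bracket: H₀ sin φ sin δ + cos φ cos δ sin H₀ = 3.1416×0.99756×0.91328 + 0.06976×0.40733×0.00000 = 2.862160 + 0.000000 = 2.862160.
Q̄ = (S₀/π) × [bracket] = (657/π) × 2.862160 = 598.6 W/m².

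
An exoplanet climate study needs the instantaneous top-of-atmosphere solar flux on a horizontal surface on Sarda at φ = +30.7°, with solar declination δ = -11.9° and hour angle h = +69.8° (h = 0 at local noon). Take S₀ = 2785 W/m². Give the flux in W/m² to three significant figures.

516 W/m²

cos θ_z = sin φ sin δ + cos φ cos δ cos h = -0.105276 + 0.290525 = 0.185249.
Flux = S₀ · cos θ_z = 2785 × 0.185249 = 515.9 W/m².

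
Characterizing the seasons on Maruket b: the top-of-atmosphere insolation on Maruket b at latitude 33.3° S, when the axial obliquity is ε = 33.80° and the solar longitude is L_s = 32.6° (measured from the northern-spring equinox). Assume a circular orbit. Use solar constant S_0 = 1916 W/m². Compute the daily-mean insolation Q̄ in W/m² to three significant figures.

Solar declination: sin δ = sin ε · sin L_s = sin 33.80° × sin 32.6° = 0.29972, so δ = +17.441°.
cos h₀ = −tan(-33.3°) tan(+17.441°) = 0.2064, h₀ = 1.3629 rad.
Bracket: h₀ sin ϕ sin δ + cos ϕ cos δ sin h₀ = 1.3629×-0.54902×0.29972 + 0.83581×0.95403×0.97848 = -0.224268 + 0.780228 = 0.555960.
Q̄ = (S_0/π) × [bracket] = (1916/π) × 0.555960 = 339.1 W/m².

Q̄ ≈ 339 W/m²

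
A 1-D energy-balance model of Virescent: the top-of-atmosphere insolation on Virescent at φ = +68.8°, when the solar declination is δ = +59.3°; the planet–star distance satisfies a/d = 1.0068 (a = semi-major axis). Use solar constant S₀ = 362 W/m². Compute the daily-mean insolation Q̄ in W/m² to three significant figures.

cos H₀ = −tan(+68.8°) tan(+59.300°) = -4.3421 ≤ −1 ⇒ polar day, H₀ = π.
Bracket: H₀ sin φ sin δ + cos φ cos δ sin H₀ = 3.1416×0.93232×0.85985 + 0.36162×0.51054×0.00000 = 2.518480 + 0.000000 = 2.518480.
Inverse-square distance factor (a/d)² = 1.0068² = 1.013646.
Q̄ = (S₀/π) × 1.013646 × [bracket] = (362/π) × 1.013646 × 2.518480 = 294.2 W/m².

Q̄ ≈ 294 W/m²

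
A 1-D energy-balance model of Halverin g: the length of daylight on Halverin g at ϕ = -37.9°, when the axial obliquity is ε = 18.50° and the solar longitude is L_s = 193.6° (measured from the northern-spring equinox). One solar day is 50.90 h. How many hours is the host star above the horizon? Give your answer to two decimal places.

Solar declination: sin δ = sin ε · sin L_s = sin 18.50° × sin 193.6° = -0.07461, so δ = -4.279°.
cos h₀ = −tan ϕ · tan δ = −tan(-37.9°) × tan(-4.279°) = -0.0582, so h₀ = 1.6291 rad = 93.34°.
Daylight = 2h₀/(2π) × 50.90 h = (1.6291/π) × 50.90 = 26.39 h.

26.39 h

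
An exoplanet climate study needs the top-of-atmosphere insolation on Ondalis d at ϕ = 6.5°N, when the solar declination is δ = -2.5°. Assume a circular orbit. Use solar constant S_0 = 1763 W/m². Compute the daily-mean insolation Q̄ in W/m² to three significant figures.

Q̄ ≈ 553 W/m²

cos h₀ = −tan(+6.5°) tan(-2.500°) = 0.0050, h₀ = 1.5658 rad.
Bracket: h₀ sin ϕ sin δ + cos ϕ cos δ sin h₀ = 1.5658×0.11320×-0.04362 + 0.99357×0.99905×0.99999 = -0.007732 + 0.992616 = 0.984884.
Q̄ = (S_0/π) × [bracket] = (1763/π) × 0.984884 = 552.7 W/m².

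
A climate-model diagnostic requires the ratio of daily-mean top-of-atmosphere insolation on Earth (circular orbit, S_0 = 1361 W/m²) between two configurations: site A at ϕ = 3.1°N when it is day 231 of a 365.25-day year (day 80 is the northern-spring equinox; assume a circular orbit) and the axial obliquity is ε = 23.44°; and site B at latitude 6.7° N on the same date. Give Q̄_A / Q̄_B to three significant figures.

Q̄_A / Q̄_B ≈ 0.985

— Configuration A (ϕ=+3.1°):
Solar longitude: L_s = 360° × (231 − 80)/365.25 = 148.830°.
sin δ = sin 23.44° × sin 148.830° = 0.20589, so δ = +11.882°.
cos h₀ = −tan(+3.1°) tan(+11.882°) = -0.0114, h₀ = 1.5822 rad.
Bracket: h₀ sin ϕ sin δ + cos ϕ cos δ sin h₀ = 1.5822×0.05408×0.20589 + 0.99854×0.97858×0.99994 = 0.017617 + 0.977093 = 0.994710.
Q̄ = (S_0/π) × [bracket] = (1361/π) × 0.994710 = 430.93 W/m².
— Configuration B (ϕ=+6.7°):
cos h₀ = −tan(+6.7°) tan(+11.882°) = -0.0247, h₀ = 1.5955 rad.
Bracket: h₀ sin ϕ sin δ + cos ϕ cos δ sin h₀ = 1.5955×0.11667×0.20589 + 0.99317×0.97858×0.99969 = 0.038326 + 0.971595 = 1.009921.
Q̄ = (S_0/π) × [bracket] = (1361/π) × 1.009921 = 437.52 W/m².
Ratio Q̄_A / Q̄_B = 430.93 / 437.52 = 0.9849.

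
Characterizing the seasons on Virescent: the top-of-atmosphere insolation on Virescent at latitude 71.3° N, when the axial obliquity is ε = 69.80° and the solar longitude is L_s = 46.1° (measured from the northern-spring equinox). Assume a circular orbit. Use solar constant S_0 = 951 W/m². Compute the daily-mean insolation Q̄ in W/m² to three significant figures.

Q̄ ≈ 609 W/m²

Solar declination: sin δ = sin ε · sin L_s = sin 69.80° × sin 46.1° = 0.67623, so δ = +42.550°.
cos h₀ = −tan(+71.3°) tan(+42.550°) = -2.7119 ≤ −1 ⇒ polar day, h₀ = π.
Bracket: h₀ sin ϕ sin δ + cos ϕ cos δ sin h₀ = 3.1416×0.94721×0.67623 + 0.32061×0.73669×0.00000 = 2.012295 + 0.000000 = 2.012295.
Q̄ = (S_0/π) × [bracket] = (951/π) × 2.012295 = 609.1 W/m².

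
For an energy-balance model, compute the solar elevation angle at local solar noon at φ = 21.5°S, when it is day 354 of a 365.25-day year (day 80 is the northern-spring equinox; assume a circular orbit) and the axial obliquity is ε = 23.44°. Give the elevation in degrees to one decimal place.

Solar longitude: λ_s = 360° × (354 − 80)/365.25 = 270.062°.
sin δ = sin 23.44° × sin 270.062° = -0.39779, so δ = -23.440°.
At local noon the hour angle is zero, so the zenith angle equals |φ − δ| = |-21.5° − (-23.440°)| = 1.940°.
Elevation = 90° − 1.940° = 88.1°.

88.1°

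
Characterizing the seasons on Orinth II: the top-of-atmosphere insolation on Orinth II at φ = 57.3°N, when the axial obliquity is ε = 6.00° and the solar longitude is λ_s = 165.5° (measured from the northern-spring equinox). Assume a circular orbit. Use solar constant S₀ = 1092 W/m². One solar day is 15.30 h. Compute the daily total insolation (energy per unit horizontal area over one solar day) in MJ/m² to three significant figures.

11.0 MJ/m²

Solar declination: sin δ = sin ε · sin λ_s = sin 6.00° × sin 165.5° = 0.02617, so δ = +1.500°.
cos H₀ = −tan(+57.3°) tan(+1.500°) = -0.0408, H₀ = 1.6116 rad.
Bracket: H₀ sin φ sin δ + cos φ cos δ sin H₀ = 1.6116×0.84151×0.02617 + 0.54024×0.99966×0.99917 = 0.035491 + 0.539608 = 0.575099.
Q̄ = (S₀/π) × [bracket] = (1092/π) × 0.575099 = 199.90 W/m².
Daily total = Q̄ × 15.30 h × 3600 s/h = 199.90 × 15.30 × 3600 / 10⁶ = 11.01 MJ/m².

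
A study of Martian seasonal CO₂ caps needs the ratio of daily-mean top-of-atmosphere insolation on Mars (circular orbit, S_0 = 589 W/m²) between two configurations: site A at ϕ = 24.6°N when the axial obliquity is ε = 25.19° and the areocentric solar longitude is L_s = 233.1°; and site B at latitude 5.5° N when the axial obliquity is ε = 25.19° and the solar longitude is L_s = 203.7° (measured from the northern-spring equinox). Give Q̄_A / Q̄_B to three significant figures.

Q̄_A / Q̄_B ≈ 0.674

— Configuration A (ϕ=+24.6°):
sin δ = sin 25.19° × sin 233.1° = -0.34036, so δ = -19.899°.
cos h₀ = −tan(+24.6°) tan(-19.899°) = 0.1657, h₀ = 1.4043 rad.
Bracket: h₀ sin ϕ sin δ + cos ϕ cos δ sin h₀ = 1.4043×0.41628×-0.34036 + 0.90924×0.94029×0.98617 = -0.198968 + 0.843125 = 0.644157.
Q̄ = (S_0/π) × [bracket] = (589/π) × 0.644157 = 120.77 W/m².
— Configuration B (ϕ=+5.5°):
Solar declination: sin δ = sin ε · sin L_s = sin 25.19° × sin 203.7° = -0.17108, so δ = -9.850°.
cos h₀ = −tan(+5.5°) tan(-9.850°) = 0.0167, h₀ = 1.5541 rad.
Bracket: h₀ sin ϕ sin δ + cos ϕ cos δ sin h₀ = 1.5541×0.09585×-0.17108 + 0.99540×0.98526×0.99986 = -0.025484 + 0.980591 = 0.955107.
Q̄ = (S_0/π) × [bracket] = (589/π) × 0.955107 = 179.07 W/m².
Ratio Q̄_A / Q̄_B = 120.77 / 179.07 = 0.6744.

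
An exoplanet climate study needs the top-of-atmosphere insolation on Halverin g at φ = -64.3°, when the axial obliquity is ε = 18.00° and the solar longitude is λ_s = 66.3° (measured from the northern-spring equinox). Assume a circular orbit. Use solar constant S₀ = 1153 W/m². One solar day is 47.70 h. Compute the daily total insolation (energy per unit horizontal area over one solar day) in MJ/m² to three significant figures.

Solar declination: sin δ = sin ε · sin λ_s = sin 18.00° × sin 66.3° = 0.28296, so δ = +16.437°.
cos H₀ = −tan(-64.3°) tan(+16.437°) = 0.6130, H₀ = 0.9110 rad.
Bracket: H₀ sin φ sin δ + cos φ cos δ sin H₀ = 0.9110×-0.90108×0.28296 + 0.43366×0.95913×0.79009 = -0.232277 + 0.328627 = 0.096350.
Q̄ = (S₀/π) × [bracket] = (1153/π) × 0.096350 = 35.362 W/m².
Daily total = Q̄ × 47.70 h × 3600 s/h = 35.362 × 47.70 × 3600 / 10⁶ = 6.072 MJ/m².

6.07 MJ/m²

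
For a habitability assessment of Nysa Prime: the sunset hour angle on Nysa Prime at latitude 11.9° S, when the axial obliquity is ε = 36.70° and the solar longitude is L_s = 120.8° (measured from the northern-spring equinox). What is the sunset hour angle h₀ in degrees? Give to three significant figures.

Solar declination: sin δ = sin ε · sin L_s = sin 36.70° × sin 120.8° = 0.51334, so δ = +30.886°.
cos h₀ = −tan ϕ · tan δ = −tan(-11.9°) × tan(+30.886°) = 0.1261, so h₀ = 1.4444 rad = 82.76°.

h₀ = 82.8°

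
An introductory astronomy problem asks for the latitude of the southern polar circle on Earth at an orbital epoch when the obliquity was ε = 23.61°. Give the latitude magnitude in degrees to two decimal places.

66.39°

The polar circle is the lowest latitude that experiences at least one full rotation of continuous darkness at the northern-summer solstice; it lies at |φ| = 90° − ε = 90° − 23.61° = 66.39°.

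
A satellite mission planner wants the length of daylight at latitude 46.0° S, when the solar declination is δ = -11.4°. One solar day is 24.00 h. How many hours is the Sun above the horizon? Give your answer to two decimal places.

cos h₀ = −tan ϕ · tan δ = −tan(-46.0°) × tan(-11.400°) = -0.2088, so h₀ = 1.7811 rad = 102.05°.
Daylight = 2h₀/(2π) × 24.00 h = (1.7811/π) × 24.00 = 13.61 h.

13.61 h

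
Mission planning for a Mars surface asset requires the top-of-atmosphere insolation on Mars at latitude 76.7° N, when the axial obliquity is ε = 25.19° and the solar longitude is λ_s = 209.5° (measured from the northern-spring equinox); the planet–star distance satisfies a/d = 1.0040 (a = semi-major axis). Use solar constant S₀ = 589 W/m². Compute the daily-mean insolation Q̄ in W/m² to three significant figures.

Solar declination: sin δ = sin ε · sin λ_s = sin 25.19° × sin 209.5° = -0.20959, so δ = -12.098°.
cos H₀ = −tan(+76.7°) tan(-12.098°) = 0.9067, H₀ = 0.4353 rad.
Bracket: H₀ sin φ sin δ + cos φ cos δ sin H₀ = 0.4353×0.97318×-0.20959 + 0.23005×0.97779×0.42167 = -0.088788 + 0.094851 = 0.006063.
Inverse-square distance factor (a/d)² = 1.0040² = 1.008016.
Q̄ = (S₀/π) × 1.008016 × [bracket] = (589/π) × 1.008016 × 0.006063 = 1.146 W/m².

Q̄ ≈ 1.15 W/m²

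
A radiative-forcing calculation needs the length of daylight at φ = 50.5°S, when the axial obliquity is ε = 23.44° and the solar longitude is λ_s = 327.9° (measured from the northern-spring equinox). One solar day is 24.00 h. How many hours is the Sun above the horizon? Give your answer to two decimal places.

Solar declination: sin δ = sin ε · sin λ_s = sin 23.44° × sin 327.9° = -0.21138, so δ = -12.203°.
cos H₀ = −tan φ · tan δ = −tan(-50.5°) × tan(-12.203°) = -0.2624, so H₀ = 1.8363 rad = 105.21°.
Daylight = 2H₀/(2π) × 24.00 h = (1.8363/π) × 24.00 = 14.03 h.

14.03 h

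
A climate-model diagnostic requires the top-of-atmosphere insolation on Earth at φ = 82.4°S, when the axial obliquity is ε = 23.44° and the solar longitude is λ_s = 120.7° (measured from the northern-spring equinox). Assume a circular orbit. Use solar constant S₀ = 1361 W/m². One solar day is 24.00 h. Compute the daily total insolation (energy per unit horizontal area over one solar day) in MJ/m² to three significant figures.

0.00 MJ/m²

Solar declination: sin δ = sin ε · sin λ_s = sin 23.44° × sin 120.7° = 0.34204, so δ = +20.001°.
cos H₀ = −tan(-82.4°) tan(+20.001°) = 2.7280 ≥ 1 ⇒ polar night, H₀ = 0 and Q̄ = 0.
Daily total = Q̄ × 24.00 h × 3600 s/h = 0.00 MJ/m².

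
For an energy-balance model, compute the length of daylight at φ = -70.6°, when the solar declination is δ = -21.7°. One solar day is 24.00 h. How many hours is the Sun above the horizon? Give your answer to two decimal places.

24.00 h

Sunrise equation: cos H₀ = −tan φ · tan δ = -1.1300 ≤ −1, so the Sun never sets (polar day) and H₀ = π.
Daylight = 2H₀/(2π) × 24.00 h = (3.1416/π) × 24.00 = 24.00 h.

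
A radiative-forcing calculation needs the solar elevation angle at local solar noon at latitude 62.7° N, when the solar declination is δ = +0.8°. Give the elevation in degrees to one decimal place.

28.1°

At local noon the hour angle is zero, so the zenith angle equals |φ − δ| = |+62.7° − (+0.800°)| = 61.900°.
Elevation = 90° − 61.900° = 28.1°.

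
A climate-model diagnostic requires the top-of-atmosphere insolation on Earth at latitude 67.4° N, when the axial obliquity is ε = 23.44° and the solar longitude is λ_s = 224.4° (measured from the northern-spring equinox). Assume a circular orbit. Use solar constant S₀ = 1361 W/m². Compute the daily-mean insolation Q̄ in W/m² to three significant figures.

Q̄ ≈ 25.7 W/m²

Solar declination: sin δ = sin ε · sin λ_s = sin 23.44° × sin 224.4° = -0.27832, so δ = -16.160°.
cos H₀ = −tan(+67.4°) tan(-16.160°) = 0.6961, H₀ = 0.8008 rad.
Bracket: H₀ sin φ sin δ + cos φ cos δ sin H₀ = 0.8008×0.92321×-0.27832 + 0.38430×0.96049×0.71792 = -0.205764 + 0.264996 = 0.059232.
Q̄ = (S₀/π) × [bracket] = (1361/π) × 0.059232 = 25.66 W/m².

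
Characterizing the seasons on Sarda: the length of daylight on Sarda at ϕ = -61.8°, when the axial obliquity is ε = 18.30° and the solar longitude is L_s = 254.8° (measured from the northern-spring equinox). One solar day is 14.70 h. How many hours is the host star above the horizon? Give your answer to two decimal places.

10.32 h

Solar declination: sin δ = sin ε · sin L_s = sin 18.30° × sin 254.8° = -0.30301, so δ = -17.638°.
cos h₀ = −tan ϕ · tan δ = −tan(-61.8°) × tan(-17.638°) = -0.5930, so h₀ = 2.2056 rad = 126.37°.
Daylight = 2h₀/(2π) × 14.70 h = (2.2056/π) × 14.70 = 10.32 h.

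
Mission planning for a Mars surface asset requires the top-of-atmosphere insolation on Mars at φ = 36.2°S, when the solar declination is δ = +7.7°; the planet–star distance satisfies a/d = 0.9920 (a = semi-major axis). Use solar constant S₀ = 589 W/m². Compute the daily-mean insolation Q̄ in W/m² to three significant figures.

Q̄ ≈ 125 W/m²

cos H₀ = −tan(-36.2°) tan(+7.700°) = 0.0990, H₀ = 1.4717 rad.
Bracket: H₀ sin φ sin δ + cos φ cos δ sin H₀ = 1.4717×-0.59061×0.13399 + 0.80696×0.99098×0.99509 = -0.116464 + 0.795755 = 0.679291.
Inverse-square distance factor (a/d)² = 0.9920² = 0.984064.
Q̄ = (S₀/π) × 0.984064 × [bracket] = (589/π) × 0.984064 × 0.679291 = 125.3 W/m².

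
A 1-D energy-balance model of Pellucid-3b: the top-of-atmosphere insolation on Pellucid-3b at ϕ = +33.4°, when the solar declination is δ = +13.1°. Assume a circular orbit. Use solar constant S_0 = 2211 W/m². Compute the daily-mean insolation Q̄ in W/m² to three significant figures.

cos h₀ = −tan(+33.4°) tan(+13.100°) = -0.1534, h₀ = 1.7248 rad.
Bracket: h₀ sin ϕ sin δ + cos ϕ cos δ sin h₀ = 1.7248×0.55048×0.22665 + 0.83485×0.97398×0.98816 = 0.215197 + 0.803500 = 1.018697.
Q̄ = (S_0/π) × [bracket] = (2211/π) × 1.018697 = 716.9 W/m².

Q̄ ≈ 717 W/m²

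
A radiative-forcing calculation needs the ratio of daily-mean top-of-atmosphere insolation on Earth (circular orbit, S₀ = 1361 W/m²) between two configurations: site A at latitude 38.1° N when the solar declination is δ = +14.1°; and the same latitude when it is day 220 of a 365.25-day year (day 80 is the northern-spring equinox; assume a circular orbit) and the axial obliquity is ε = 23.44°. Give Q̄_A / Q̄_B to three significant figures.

— Configuration A (φ=+38.1°):
cos H₀ = −tan(+38.1°) tan(+14.100°) = -0.1970, H₀ = 1.7690 rad.
Bracket: H₀ sin φ sin δ + cos φ cos δ sin H₀ = 1.7690×0.61704×0.24362 + 0.78694×0.96987×0.98041 = 0.265922 + 0.748278 = 1.014200.
Q̄ = (S₀/π) × [bracket] = (1361/π) × 1.014200 = 439.37 W/m².
— Configuration B (φ=+38.1°):
Solar longitude: λ_s = 360° × (220 − 80)/365.25 = 137.988°.
sin δ = sin 23.44° × sin 137.988° = 0.26624, so δ = +15.440°.
cos H₀ = −tan(+38.1°) tan(+15.440°) = -0.2166, H₀ = 1.7891 rad.
Bracket: H₀ sin φ sin δ + cos φ cos δ sin H₀ = 1.7891×0.61704×0.26624 + 0.78694×0.96391×0.97627 = 0.293915 + 0.740539 = 1.034454.
Q̄ = (S₀/π) × [bracket] = (1361/π) × 1.034454 = 448.15 W/m².
Ratio Q̄_A / Q̄_B = 439.37 / 448.15 = 0.9804.

Q̄_A / Q̄_B ≈ 0.980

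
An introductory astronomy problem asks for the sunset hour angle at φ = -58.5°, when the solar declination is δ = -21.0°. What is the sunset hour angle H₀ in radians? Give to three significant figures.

cos H₀ = −tan φ · tan δ = −tan(-58.5°) × tan(-21.000°) = -0.6264, so H₀ = 2.2477 rad = 128.79°.

H₀ = 2.25 rad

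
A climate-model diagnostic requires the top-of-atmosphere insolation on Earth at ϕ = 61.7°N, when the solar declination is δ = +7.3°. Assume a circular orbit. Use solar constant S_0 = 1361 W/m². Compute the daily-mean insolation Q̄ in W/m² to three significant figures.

Q̄ ≈ 286 W/m²

cos h₀ = −tan(+61.7°) tan(+7.300°) = -0.2379, h₀ = 1.8110 rad.
Bracket: h₀ sin ϕ sin δ + cos ϕ cos δ sin h₀ = 1.8110×0.88048×0.12706 + 0.47409×0.99189×0.97129 = 0.202603 + 0.456744 = 0.659347.
Q̄ = (S_0/π) × [bracket] = (1361/π) × 0.659347 = 285.6 W/m².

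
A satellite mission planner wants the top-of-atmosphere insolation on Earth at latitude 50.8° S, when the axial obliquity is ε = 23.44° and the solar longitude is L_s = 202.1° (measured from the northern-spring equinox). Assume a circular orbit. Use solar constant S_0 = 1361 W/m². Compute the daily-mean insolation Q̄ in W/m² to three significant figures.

Q̄ ≈ 354 W/m²

Solar declination: sin δ = sin ε · sin L_s = sin 23.44° × sin 202.1° = -0.14966, so δ = -8.607°.
cos h₀ = −tan(-50.8°) tan(-8.607°) = -0.1856, h₀ = 1.7575 rad.
Bracket: h₀ sin ϕ sin δ + cos ϕ cos δ sin h₀ = 1.7575×-0.77494×-0.14966 + 0.63203×0.98874×0.98263 = 0.203830 + 0.614059 = 0.817889.
Q̄ = (S_0/π) × [bracket] = (1361/π) × 0.817889 = 354.3 W/m².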